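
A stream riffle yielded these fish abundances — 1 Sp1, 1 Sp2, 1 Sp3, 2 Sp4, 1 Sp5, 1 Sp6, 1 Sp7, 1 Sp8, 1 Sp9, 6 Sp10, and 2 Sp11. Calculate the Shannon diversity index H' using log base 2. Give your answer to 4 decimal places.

Total N = 1+1+1+2+1+1+1+1+1+6+2 = 18, so the proportions are 0.0555556, 0.0555556, 0.0555556, 0.1111111, 0.0555556, 0.0555556, 0.0555556, 0.0555556, 0.0555556, 0.3333333, 0.1111111 (working shown to 7 dp, full precision carried).
Each pᵢ log₂ pᵢ term: 0.0555556×(-4.1699250)=-0.2316625, 0.0555556×(-4.1699250)=-0.2316625, 0.0555556×(-4.1699250)=-0.2316625, 0.1111111×(-3.1699250)=-0.3522139, 0.0555556×(-4.1699250)=-0.2316625, 0.0555556×(-4.1699250)=-0.2316625, 0.0555556×(-4.1699250)=-0.2316625, 0.0555556×(-4.1699250)=-0.2316625, 0.0555556×(-4.1699250)=-0.2316625, 0.3333333×(-1.5849625)=-0.5283208, 0.1111111×(-3.1699250)=-0.3522139.
Sum = -3.0860486, so H' = 3.0860.

3.0860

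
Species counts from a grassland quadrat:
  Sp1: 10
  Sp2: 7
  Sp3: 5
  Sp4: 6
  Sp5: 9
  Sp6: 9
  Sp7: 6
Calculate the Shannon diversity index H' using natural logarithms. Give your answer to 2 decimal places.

Total N = 10+7+5+6+9+9+6 = 52, so the proportions are 0.1923, 0.1346, 0.0962, 0.1154, 0.1731, 0.1731, 0.1154 (working shown to 4 dp, full precision carried).
Each pᵢ ln pᵢ term: 0.1923×(-1.6487)=-0.3170, 0.1346×(-2.0053)=-0.2699, 0.0962×(-2.3418)=-0.2252, 0.1154×(-2.1595)=-0.2492, 0.1731×(-1.7540)=-0.3036, 0.1731×(-1.7540)=-0.3036, 0.1154×(-2.1595)=-0.2492.
Sum = -1.9177, so H' = 1.92.

1.92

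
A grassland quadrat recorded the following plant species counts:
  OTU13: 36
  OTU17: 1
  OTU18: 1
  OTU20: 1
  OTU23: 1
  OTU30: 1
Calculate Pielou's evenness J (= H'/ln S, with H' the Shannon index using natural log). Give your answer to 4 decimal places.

0.3165

Total N = 36+1+1+1+1+1 = 41, so the proportions are 0.878049, 0.02439, 0.02439, 0.02439, 0.02439, 0.02439 (working shown to 6 dp, full precision carried).
H' = −Σ pᵢ ln pᵢ = −((-0.114193) + (-0.090575) + (-0.090575) + (-0.090575) + (-0.090575) + (-0.090575)) = 0.567068.
With S = 6 species, ln S = 1.791759, so J = 0.567068/1.791759 = 0.316486, i.e. 0.3165 to 4 decimal places.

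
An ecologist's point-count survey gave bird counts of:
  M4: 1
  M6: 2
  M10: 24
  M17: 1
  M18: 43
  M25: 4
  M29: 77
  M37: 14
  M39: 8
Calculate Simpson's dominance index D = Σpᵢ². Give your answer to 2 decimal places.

0.29

Total N = 1+2+24+1+43+4+77+14+8 = 174, so the proportions are 0.0057, 0.0115, 0.1379, 0.0057, 0.2471, 0.023, 0.4425, 0.0805, 0.046 (working shown to 4 dp, full precision carried).
D = 0.0057² + 0.0115² + 0.1379² + 0.0057² + 0.2471² + 0.023² + 0.4425² + 0.0805² + 0.046² = 0.0000 + 0.0001 + 0.0190 + 0.0000 + 0.0611 + 0.0005 + 0.1958 + 0.0065 + 0.0021 = 0.2852.
To 2 decimal places, D = 0.29.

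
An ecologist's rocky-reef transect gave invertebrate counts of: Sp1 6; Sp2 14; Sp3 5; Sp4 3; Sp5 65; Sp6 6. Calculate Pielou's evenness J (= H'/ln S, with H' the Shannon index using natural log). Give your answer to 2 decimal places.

Total N = 6+14+5+3+65+6 = 99, so the proportions are 0.0606, 0.1414, 0.0505, 0.0303, 0.6566, 0.0606 (working shown to 4 dp, full precision carried).
H' = −Σ pᵢ ln pᵢ = −((-0.1699) + (-0.2766) + (-0.1508) + (-0.1060) + (-0.2762) + (-0.1699)) = 1.1494.
With S = 6 species, ln S = 1.7918, so J = 1.1494/1.7918 = 0.6415, i.e. 0.64 to 2 decimal places.

0.64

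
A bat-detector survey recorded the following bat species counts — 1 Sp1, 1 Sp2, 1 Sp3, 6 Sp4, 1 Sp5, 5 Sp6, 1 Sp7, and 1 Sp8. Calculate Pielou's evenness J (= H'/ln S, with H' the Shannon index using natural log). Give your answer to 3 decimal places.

0.831

Total N = 1+1+1+6+1+5+1+1 = 17, so the proportions are 0.05882, 0.05882, 0.05882, 0.35294, 0.05882, 0.29412, 0.05882, 0.05882 (working shown to 5 dp, full precision carried).
H' = −Σ pᵢ ln pᵢ = −((-0.16666) + (-0.16666) + (-0.16666) + (-0.36757) + (-0.16666) + (-0.35993) + (-0.16666) + (-0.16666)) = 1.72746.
With S = 8 species, ln S = 2.07944, so J = 1.72746/2.07944 = 0.83073, i.e. 0.831 to 3 decimal places.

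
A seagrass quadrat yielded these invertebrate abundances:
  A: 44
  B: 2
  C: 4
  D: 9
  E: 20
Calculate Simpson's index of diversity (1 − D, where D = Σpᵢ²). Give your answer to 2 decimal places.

Total N = 44+2+4+9+20 = 79, so the proportions are 0.557, 0.0253, 0.0506, 0.1139, 0.2532 (working shown to 4 dp, full precision carried).
D = 0.557² + 0.0253² + 0.0506² + 0.1139² + 0.2532² = 0.3102 + 0.0006 + 0.0026 + 0.0130 + 0.0641 = 0.3905.
So 1 − D = 0.6095, i.e. 0.61 to 2 decimal places.

0.61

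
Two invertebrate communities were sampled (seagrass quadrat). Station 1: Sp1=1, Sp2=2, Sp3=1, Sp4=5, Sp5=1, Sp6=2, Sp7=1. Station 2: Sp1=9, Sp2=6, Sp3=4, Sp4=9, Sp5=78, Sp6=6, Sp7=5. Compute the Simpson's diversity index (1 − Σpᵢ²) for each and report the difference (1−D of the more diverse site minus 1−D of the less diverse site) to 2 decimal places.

Station 1: N=13, proportions 0.0769, 0.1538, 0.0769, 0.3846, 0.0769, 0.1538, 0.0769, giving 1−D = 0.7811 (working shown to 4 dp, full precision carried).
Station 2: N=117, proportions 0.0769, 0.0513, 0.0342, 0.0769, 0.6667, 0.0513, 0.0427, giving 1−D = 0.5355.
Difference = |0.7811 − 0.5355| = 0.2456, i.e. 0.25 to 2 decimal places.

0.25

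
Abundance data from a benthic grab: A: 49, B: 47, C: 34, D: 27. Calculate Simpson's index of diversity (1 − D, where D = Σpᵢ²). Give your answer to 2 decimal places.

0.74

Total N = 49+47+34+27 = 157, so the proportions are 0.3121, 0.2994, 0.2166, 0.172 (working shown to 4 dp, full precision carried).
D = 0.3121² + 0.2994² + 0.2166² + 0.172² = 0.0974 + 0.0896 + 0.0469 + 0.0296 = 0.2635.
So 1 − D = 0.7365, i.e. 0.74 to 2 decimal places.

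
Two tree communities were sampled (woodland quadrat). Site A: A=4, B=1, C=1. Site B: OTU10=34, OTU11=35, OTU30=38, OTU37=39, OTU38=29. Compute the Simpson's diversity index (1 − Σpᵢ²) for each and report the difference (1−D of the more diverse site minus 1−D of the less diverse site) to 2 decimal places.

0.30

Site A: N=6, proportions 0.6667, 0.1667, 0.1667, giving 1−D = 0.5000 (working shown to 4 dp, full precision carried).
Site B: N=175, proportions 0.1943, 0.2, 0.2171, 0.2229, 0.1657, giving 1−D = 0.7980.
Difference = |0.5000 − 0.7980| = 0.2980, i.e. 0.30 to 2 decimal places.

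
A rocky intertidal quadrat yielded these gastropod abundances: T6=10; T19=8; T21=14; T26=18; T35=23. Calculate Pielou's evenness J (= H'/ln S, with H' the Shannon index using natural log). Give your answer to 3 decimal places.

Total N = 10+8+14+18+23 = 73, so the proportions are 0.13699, 0.10959, 0.19178, 0.24658, 0.31507 (working shown to 5 dp, full precision carried).
H' = −Σ pᵢ ln pᵢ = −((-0.27231) + (-0.24230) + (-0.31671) + (-0.34523) + (-0.36389)) = 1.54044.
With S = 5 species, ln S = 1.60944, so J = 1.54044/1.60944 = 0.95713, i.e. 0.957 to 3 decimal places.

0.957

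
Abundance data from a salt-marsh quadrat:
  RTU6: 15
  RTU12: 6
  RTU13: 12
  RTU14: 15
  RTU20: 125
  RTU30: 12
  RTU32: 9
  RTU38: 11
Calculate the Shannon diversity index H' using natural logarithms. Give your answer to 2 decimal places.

Total N = 15+6+12+15+125+12+9+11 = 205, so the proportions are 0.0732, 0.0293, 0.0585, 0.0732, 0.6098, 0.0585, 0.0439, 0.0537 (working shown to 4 dp, full precision carried).
Each pᵢ ln pᵢ term: 0.0732×(-2.6150)=-0.1913, 0.0293×(-3.5313)=-0.1034, 0.0585×(-2.8381)=-0.1661, 0.0732×(-2.6150)=-0.1913, 0.6098×(-0.4947)=-0.3016, 0.0585×(-2.8381)=-0.1661, 0.0439×(-3.1258)=-0.1372, 0.0537×(-2.9251)=-0.1570.
Sum = -1.4141, so H' = 1.41.

1.41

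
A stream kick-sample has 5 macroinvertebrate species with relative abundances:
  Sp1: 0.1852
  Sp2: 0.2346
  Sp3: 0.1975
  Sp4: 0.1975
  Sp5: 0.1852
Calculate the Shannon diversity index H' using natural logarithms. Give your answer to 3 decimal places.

1.605

Each pᵢ ln pᵢ term (working shown to 5 dp, full precision carried): 0.1852×(-1.68632)=-0.31231, 0.2346×(-1.44987)=-0.34014, 0.1975×(-1.62202)=-0.32035, 0.1975×(-1.62202)=-0.32035, 0.1852×(-1.68632)=-0.31231.
Sum = -1.60545, so H' = 1.605.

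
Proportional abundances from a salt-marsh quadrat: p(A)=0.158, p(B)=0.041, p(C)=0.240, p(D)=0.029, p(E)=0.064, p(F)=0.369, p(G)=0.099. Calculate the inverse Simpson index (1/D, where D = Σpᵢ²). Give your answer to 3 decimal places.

D = 0.158² + 0.041² + 0.24² + 0.029² + 0.064² + 0.369² + 0.099² = 0.0249640 + 0.0016810 + 0.0576000 + 0.0008410 + 0.0040960 + 0.1361610 + 0.0098010 = 0.2351440 (working shown to 7 dp, full precision carried).
So 1/D = 4.25271, i.e. 4.253 to 3 decimal places.

4.253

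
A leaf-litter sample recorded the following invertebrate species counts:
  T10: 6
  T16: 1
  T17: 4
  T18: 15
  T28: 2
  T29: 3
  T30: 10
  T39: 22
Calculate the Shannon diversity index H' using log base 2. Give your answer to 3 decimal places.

Total N = 6+1+4+15+2+3+10+22 = 63, so the proportions are 0.09524, 0.01587, 0.06349, 0.2381, 0.03175, 0.04762, 0.15873, 0.34921 (working shown to 5 dp, full precision carried).
Each pᵢ log₂ pᵢ term: 0.09524×(-3.39232)=-0.32308, 0.01587×(-5.97728)=-0.09488, 0.06349×(-3.97728)=-0.25253, 0.2381×(-2.07039)=-0.49295, 0.03175×(-4.97728)=-0.15801, 0.04762×(-4.39232)=-0.20916, 0.15873×(-2.65535)=-0.42148, 0.34921×(-1.51785)=-0.53004.
Sum = -2.48212, so H' = 2.482.

2.482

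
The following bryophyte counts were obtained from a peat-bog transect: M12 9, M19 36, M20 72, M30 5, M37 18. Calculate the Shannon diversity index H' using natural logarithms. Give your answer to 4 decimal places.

Total N = 9+36+72+5+18 = 140, so the proportions are 0.064286, 0.257143, 0.514286, 0.035714, 0.128571 (working shown to 6 dp, full precision carried).
Each pᵢ ln pᵢ term: 0.064286×(-2.744418)=-0.176427, 0.257143×(-1.358123)=-0.349232, 0.514286×(-0.664976)=-0.341988, 0.035714×(-3.332205)=-0.119007, 0.128571×(-2.051271)=-0.263735.
Sum = -1.250389, so H' = 1.2504.

1.2504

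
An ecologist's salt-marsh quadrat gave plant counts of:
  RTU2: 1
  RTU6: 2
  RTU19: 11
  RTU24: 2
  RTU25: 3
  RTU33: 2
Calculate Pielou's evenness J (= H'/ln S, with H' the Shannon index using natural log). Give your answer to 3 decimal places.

Total N = 1+2+11+2+3+2 = 21, so the proportions are 0.04762, 0.09524, 0.52381, 0.09524, 0.14286, 0.09524 (working shown to 5 dp, full precision carried).
H' = −Σ pᵢ ln pᵢ = −((-0.14498) + (-0.22394) + (-0.33871) + (-0.22394) + (-0.27799) + (-0.22394)) = 1.43350.
With S = 6 species, ln S = 1.79176, so J = 1.43350/1.79176 = 0.80005, i.e. 0.800 to 3 decimal places.

0.800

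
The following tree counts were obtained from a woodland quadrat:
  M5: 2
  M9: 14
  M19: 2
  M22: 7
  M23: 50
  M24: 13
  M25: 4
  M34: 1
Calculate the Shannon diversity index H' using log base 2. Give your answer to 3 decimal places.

Total N = 2+14+2+7+50+13+4+1 = 93, so the proportions are 0.02151, 0.15054, 0.02151, 0.07527, 0.53763, 0.13978, 0.04301, 0.01075 (working shown to 5 dp, full precision carried).
Each pᵢ log₂ pᵢ term: 0.02151×(-5.53916)=-0.11912, 0.15054×(-2.73180)=-0.41124, 0.02151×(-5.53916)=-0.11912, 0.07527×(-3.73180)=-0.28089, 0.53763×(-0.89530)=-0.48135, 0.13978×(-2.83872)=-0.39681, 0.04301×(-4.53916)=-0.19523, 0.01075×(-6.53916)=-0.07031.
Sum = -2.07407, so H' = 2.074.

2.074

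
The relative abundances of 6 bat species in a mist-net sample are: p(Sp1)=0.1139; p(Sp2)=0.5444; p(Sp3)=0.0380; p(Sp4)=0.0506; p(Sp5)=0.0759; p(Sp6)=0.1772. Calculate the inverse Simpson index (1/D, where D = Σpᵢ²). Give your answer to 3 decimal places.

D = 0.1139² + 0.5444² + 0.038² + 0.0506² + 0.0759² + 0.1772² = 0.012973 + 0.296371 + 0.001444 + 0.002560 + 0.005761 + 0.031400 = 0.350510 (working shown to 6 dp, full precision carried).
So 1/D = 2.85299, i.e. 2.853 to 3 decimal places.

2.853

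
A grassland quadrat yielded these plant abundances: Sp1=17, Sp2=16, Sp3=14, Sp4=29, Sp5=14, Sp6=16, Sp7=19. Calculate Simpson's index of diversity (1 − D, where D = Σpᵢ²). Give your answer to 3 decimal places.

0.847

Total N = 17+16+14+29+14+16+19 = 125, so the proportions are 0.136, 0.128, 0.112, 0.232, 0.112, 0.128, 0.152 (working shown to 5 dp, full precision carried).
D = 0.136² + 0.128² + 0.112² + 0.232² + 0.112² + 0.128² + 0.152² = 0.01850 + 0.01638 + 0.01254 + 0.05382 + 0.01254 + 0.01638 + 0.02310 = 0.15328.
So 1 − D = 0.84672, i.e. 0.847 to 3 decimal places.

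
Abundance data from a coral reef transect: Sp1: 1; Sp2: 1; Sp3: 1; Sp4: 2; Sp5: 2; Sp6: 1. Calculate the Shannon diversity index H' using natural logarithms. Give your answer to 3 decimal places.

1.733

Total N = 1+1+1+2+2+1 = 8, so the proportions are 0.125, 0.125, 0.125, 0.25, 0.25, 0.125 (working shown to 5 dp, full precision carried).
Each pᵢ ln pᵢ term: 0.125×(-2.07944)=-0.25993, 0.125×(-2.07944)=-0.25993, 0.125×(-2.07944)=-0.25993, 0.25×(-1.38629)=-0.34657, 0.25×(-1.38629)=-0.34657, 0.125×(-2.07944)=-0.25993.
Sum = -1.73287, so H' = 1.733.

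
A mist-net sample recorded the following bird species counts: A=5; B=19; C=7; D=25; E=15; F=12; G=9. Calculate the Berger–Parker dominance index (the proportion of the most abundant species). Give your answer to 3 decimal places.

Total N = 5+19+7+25+15+12+9 = 92, so the proportions are 0.05435, 0.20652, 0.07609, 0.27174, 0.16304, 0.13043, 0.09783 (working shown to 5 dp, full precision carried).
The largest proportion is 0.27174, i.e. d = 0.272 to 3 decimal places.

0.272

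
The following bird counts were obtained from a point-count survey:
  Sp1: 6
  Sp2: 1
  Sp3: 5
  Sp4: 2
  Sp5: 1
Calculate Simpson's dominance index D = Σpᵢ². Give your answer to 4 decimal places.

0.2978

Total N = 6+1+5+2+1 = 15, so the proportions are 0.4, 0.066667, 0.333333, 0.133333, 0.066667 (working shown to 6 dp, full precision carried).
D = 0.4² + 0.066667² + 0.333333² + 0.133333² + 0.066667² = 0.160000 + 0.004444 + 0.111111 + 0.017778 + 0.004444 = 0.297778.
To 4 decimal places, D = 0.2978.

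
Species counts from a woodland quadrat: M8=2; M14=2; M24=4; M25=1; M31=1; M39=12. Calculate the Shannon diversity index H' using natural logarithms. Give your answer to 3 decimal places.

Total N = 2+2+4+1+1+12 = 22, so the proportions are 0.09091, 0.09091, 0.18182, 0.04545, 0.04545, 0.54545 (working shown to 5 dp, full precision carried).
Each pᵢ ln pᵢ term: 0.09091×(-2.39790)=-0.21799, 0.09091×(-2.39790)=-0.21799, 0.18182×(-1.70475)=-0.30995, 0.04545×(-3.09104)=-0.14050, 0.04545×(-3.09104)=-0.14050, 0.54545×(-0.60614)=-0.33062.
Sum = -1.35756, so H' = 1.358.

1.358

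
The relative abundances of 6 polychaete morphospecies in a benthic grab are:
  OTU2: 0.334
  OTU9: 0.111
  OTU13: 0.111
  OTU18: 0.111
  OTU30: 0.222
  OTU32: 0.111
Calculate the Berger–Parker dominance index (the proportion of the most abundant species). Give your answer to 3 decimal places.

The largest proportion is 0.334, i.e. d = 0.334 to 3 decimal places.

0.334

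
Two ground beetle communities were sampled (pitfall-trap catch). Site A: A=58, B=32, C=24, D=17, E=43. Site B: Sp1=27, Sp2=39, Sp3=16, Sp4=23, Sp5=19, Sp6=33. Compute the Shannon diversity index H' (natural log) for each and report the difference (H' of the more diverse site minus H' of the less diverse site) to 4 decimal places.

0.2227

Site A: N=174, proportions 0.333333, 0.183908, 0.137931, 0.097701, 0.247126, giving H' = 1.523545 (working shown to 6 dp, full precision carried).
Site B: N=157, proportions 0.171975, 0.248408, 0.101911, 0.146497, 0.121019, 0.210191, giving H' = 1.746224.
Difference = |1.523545 − 1.746224| = 0.222679, i.e. 0.2227 to 4 decimal places.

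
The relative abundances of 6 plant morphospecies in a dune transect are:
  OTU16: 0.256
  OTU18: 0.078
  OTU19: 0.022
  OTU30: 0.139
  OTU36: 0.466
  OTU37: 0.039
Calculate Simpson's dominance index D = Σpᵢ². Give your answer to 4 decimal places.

0.3101

D = 0.256² + 0.078² + 0.022² + 0.139² + 0.466² + 0.039² = 0.065536 + 0.006084 + 0.000484 + 0.019321 + 0.217156 + 0.001521 = 0.310102 (working shown to 6 dp, full precision carried).
To 4 decimal places, D = 0.3101.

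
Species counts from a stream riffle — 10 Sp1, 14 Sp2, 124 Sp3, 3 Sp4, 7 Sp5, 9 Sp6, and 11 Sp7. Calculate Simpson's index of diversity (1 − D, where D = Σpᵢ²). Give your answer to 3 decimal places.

0.497

Total N = 10+14+124+3+7+9+11 = 178, so the proportions are 0.05618, 0.07865, 0.69663, 0.01685, 0.03933, 0.05056, 0.0618 (working shown to 5 dp, full precision carried).
D = 0.05618² + 0.07865² + 0.69663² + 0.01685² + 0.03933² + 0.05056² + 0.0618² = 0.00316 + 0.00619 + 0.48529 + 0.00028 + 0.00155 + 0.00256 + 0.00382 = 0.50284.
So 1 − D = 0.49716, i.e. 0.497 to 3 decimal places.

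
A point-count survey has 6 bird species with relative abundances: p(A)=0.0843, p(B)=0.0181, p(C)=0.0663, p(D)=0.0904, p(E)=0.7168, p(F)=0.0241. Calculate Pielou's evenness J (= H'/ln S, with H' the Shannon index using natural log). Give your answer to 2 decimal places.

H' = −Σ pᵢ ln pᵢ = −((-0.2085) + (-0.0726) + (-0.1799) + (-0.2173) + (-0.2387) + (-0.0898)) = 1.0068 (working shown to 4 dp, full precision carried).
With S = 6 species, ln S = 1.7918, so J = 1.0068/1.7918 = 0.5619, i.e. 0.56 to 2 decimal places.

0.56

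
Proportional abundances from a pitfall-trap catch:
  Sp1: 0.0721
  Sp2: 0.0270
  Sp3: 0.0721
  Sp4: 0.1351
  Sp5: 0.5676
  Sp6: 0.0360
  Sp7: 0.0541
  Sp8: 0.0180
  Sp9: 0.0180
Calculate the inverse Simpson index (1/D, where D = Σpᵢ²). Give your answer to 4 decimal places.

2.8057

D = 0.0721² + 0.027² + 0.0721² + 0.1351² + 0.5676² + 0.036² + 0.0541² + 0.018² + 0.018² = 0.0051984 + 0.0007290 + 0.0051984 + 0.0182520 + 0.3221698 + 0.0012960 + 0.0029268 + 0.0003240 + 0.0003240 = 0.3564184 (working shown to 7 dp, full precision carried).
So 1/D = 2.805691, i.e. 2.8057 to 4 decimal places.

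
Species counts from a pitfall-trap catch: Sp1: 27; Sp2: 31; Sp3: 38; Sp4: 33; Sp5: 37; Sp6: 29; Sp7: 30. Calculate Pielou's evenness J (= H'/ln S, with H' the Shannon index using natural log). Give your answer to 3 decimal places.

Total N = 27+31+38+33+37+29+30 = 225, so the proportions are 0.12, 0.13778, 0.16889, 0.14667, 0.16444, 0.12889, 0.13333 (working shown to 5 dp, full precision carried).
H' = −Σ pᵢ ln pᵢ = −((-0.25443) + (-0.27309) + (-0.30037) + (-0.28154) + (-0.29685) + (-0.26407) + (-0.26865)) = 1.93901.
With S = 7 species, ln S = 1.94591, so J = 1.93901/1.94591 = 0.99645, i.e. 0.996 to 3 decimal places.

0.996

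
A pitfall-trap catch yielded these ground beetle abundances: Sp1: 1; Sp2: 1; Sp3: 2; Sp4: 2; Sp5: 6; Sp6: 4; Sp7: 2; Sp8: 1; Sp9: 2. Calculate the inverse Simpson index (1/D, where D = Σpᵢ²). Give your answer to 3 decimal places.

6.211

Total N = 1+1+2+2+6+4+2+1+2 = 21, so the proportions are 0.047619, 0.047619, 0.0952381, 0.0952381, 0.2857143, 0.1904762, 0.0952381, 0.047619, 0.0952381 (working shown to 7 dp, full precision carried).
D = 0.047619² + 0.047619² + 0.0952381² + 0.0952381² + 0.2857143² + 0.1904762² + 0.0952381² + 0.047619² + 0.0952381² = 0.0022676 + 0.0022676 + 0.0090703 + 0.0090703 + 0.0816327 + 0.0362812 + 0.0090703 + 0.0022676 + 0.0090703 = 0.1609977.
So 1/D = 6.21127, i.e. 6.211 to 3 decimal places.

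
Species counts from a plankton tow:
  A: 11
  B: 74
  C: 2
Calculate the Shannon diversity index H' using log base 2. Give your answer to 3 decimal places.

Total N = 11+74+2 = 87, so the proportions are 0.12644, 0.85057, 0.02299 (working shown to 5 dp, full precision carried).
Each pᵢ log₂ pᵢ term: 0.12644×(-2.98351)=-0.37723, 0.85057×(-0.23349)=-0.19860, 0.02299×(-5.44294)=-0.12513.
Sum = -0.70095, so H' = 0.701.

0.701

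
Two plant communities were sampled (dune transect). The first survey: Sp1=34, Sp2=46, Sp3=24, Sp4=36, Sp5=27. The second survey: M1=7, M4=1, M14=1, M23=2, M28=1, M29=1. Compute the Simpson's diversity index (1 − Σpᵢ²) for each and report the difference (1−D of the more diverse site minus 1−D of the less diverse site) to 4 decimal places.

0.1267

The first survey: N=167, proportions 0.203593, 0.275449, 0.143713, 0.215569, 0.161677, giving 1−D = 0.789415 (working shown to 6 dp, full precision carried).
The second survey: N=13, proportions 0.538462, 0.076923, 0.076923, 0.153846, 0.076923, 0.076923, giving 1−D = 0.662722.
Difference = |0.789415 − 0.662722| = 0.126693, i.e. 0.1267 to 4 decimal places.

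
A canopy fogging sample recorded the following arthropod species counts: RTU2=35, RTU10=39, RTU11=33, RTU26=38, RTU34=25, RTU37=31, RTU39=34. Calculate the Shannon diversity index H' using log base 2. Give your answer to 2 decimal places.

2.79

Total N = 35+39+33+38+25+31+34 = 235, so the proportions are 0.1489, 0.166, 0.1404, 0.1617, 0.1064, 0.1319, 0.1447 (working shown to 4 dp, full precision carried).
Each pᵢ log₂ pᵢ term: 0.1489×(-2.7472)=-0.4092, 0.166×(-2.5911)=-0.4300, 0.1404×(-2.8321)=-0.3977, 0.1617×(-2.6286)=-0.4250, 0.1064×(-3.2327)=-0.3439, 0.1319×(-2.9223)=-0.3855, 0.1447×(-2.7891)=-0.4035.
Sum = -2.7948, so H' = 2.79.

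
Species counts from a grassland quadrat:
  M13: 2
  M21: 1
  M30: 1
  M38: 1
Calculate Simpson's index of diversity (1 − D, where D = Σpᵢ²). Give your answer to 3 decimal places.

Total N = 2+1+1+1 = 5, so the proportions are 0.4, 0.2, 0.2, 0.2 (working shown to 5 dp, full precision carried).
D = 0.4² + 0.2² + 0.2² + 0.2² = 0.16000 + 0.04000 + 0.04000 + 0.04000 = 0.28000.
So 1 − D = 0.72000, i.e. 0.720 to 3 decimal places.

0.720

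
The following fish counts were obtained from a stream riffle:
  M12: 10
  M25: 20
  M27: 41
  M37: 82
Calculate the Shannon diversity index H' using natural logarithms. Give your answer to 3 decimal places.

1.131

Total N = 10+20+41+82 = 153, so the proportions are 0.06536, 0.13072, 0.26797, 0.53595 (working shown to 5 dp, full precision carried).
Each pᵢ ln pᵢ term: 0.06536×(-2.72785)=-0.17829, 0.13072×(-2.03471)=-0.26597, 0.26797×(-1.31687)=-0.35289, 0.53595×(-0.62372)=-0.33428.
Sum = -1.13143, so H' = 1.131.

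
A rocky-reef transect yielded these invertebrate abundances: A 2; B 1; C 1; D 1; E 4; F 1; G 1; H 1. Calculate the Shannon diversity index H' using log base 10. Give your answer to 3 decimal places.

Total N = 2+1+1+1+4+1+1+1 = 12, so the proportions are 0.16667, 0.08333, 0.08333, 0.08333, 0.33333, 0.08333, 0.08333, 0.08333 (working shown to 5 dp, full precision carried).
Each pᵢ log₁₀ pᵢ term: 0.16667×(-0.77815)=-0.12969, 0.08333×(-1.07918)=-0.08993, 0.08333×(-1.07918)=-0.08993, 0.08333×(-1.07918)=-0.08993, 0.33333×(-0.47712)=-0.15904, 0.08333×(-1.07918)=-0.08993, 0.08333×(-1.07918)=-0.08993, 0.08333×(-1.07918)=-0.08993.
Sum = -0.82832, so H' = 0.828.

0.828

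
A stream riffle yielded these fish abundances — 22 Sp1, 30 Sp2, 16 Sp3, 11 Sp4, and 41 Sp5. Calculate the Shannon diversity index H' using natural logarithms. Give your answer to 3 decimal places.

1.512

Total N = 22+30+16+11+41 = 120, so the proportions are 0.18333, 0.25, 0.13333, 0.09167, 0.34167 (working shown to 5 dp, full precision carried).
Each pᵢ ln pᵢ term: 0.18333×(-1.69645)=-0.31102, 0.25×(-1.38629)=-0.34657, 0.13333×(-2.01490)=-0.26865, 0.09167×(-2.38960)=-0.21905, 0.34167×(-1.07392)=-0.36692.
Sum = -1.51221, so H' = 1.512.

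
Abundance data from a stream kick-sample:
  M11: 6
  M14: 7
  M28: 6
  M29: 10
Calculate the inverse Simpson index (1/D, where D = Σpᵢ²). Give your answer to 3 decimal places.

Total N = 6+7+6+10 = 29, so the proportions are 0.2068966, 0.2413793, 0.2068966, 0.3448276 (working shown to 7 dp, full precision carried).
D = 0.2068966² + 0.2413793² + 0.2068966² + 0.3448276² = 0.0428062 + 0.0582640 + 0.0428062 + 0.1189061 = 0.2627824.
So 1/D = 3.80543, i.e. 3.805 to 3 decimal places.

3.805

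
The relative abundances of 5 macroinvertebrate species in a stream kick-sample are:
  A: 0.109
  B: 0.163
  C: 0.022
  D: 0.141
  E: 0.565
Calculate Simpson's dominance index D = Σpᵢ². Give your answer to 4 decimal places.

D = 0.109² + 0.163² + 0.022² + 0.141² + 0.565² = 0.011881 + 0.026569 + 0.000484 + 0.019881 + 0.319225 = 0.378040 (working shown to 6 dp, full precision carried).
To 4 decimal places, D = 0.3780.

0.3780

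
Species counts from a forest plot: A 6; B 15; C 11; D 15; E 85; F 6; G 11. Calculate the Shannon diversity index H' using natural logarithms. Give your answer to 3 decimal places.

1.426

Total N = 6+15+11+15+85+6+11 = 149, so the proportions are 0.04027, 0.10067, 0.07383, 0.10067, 0.57047, 0.04027, 0.07383 (working shown to 5 dp, full precision carried).
Each pᵢ ln pᵢ term: 0.04027×(-3.21219)=-0.12935, 0.10067×(-2.29590)=-0.23113, 0.07383×(-2.60605)=-0.19239, 0.10067×(-2.29590)=-0.23113, 0.57047×(-0.56130)=-0.32020, 0.04027×(-3.21219)=-0.12935, 0.07383×(-2.60605)=-0.19239.
Sum = -1.42595, so H' = 1.426.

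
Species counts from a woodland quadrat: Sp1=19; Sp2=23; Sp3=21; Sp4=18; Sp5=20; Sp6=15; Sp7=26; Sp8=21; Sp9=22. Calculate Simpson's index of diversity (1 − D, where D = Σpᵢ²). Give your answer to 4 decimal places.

0.8866

Total N = 19+23+21+18+20+15+26+21+22 = 185, so the proportions are 0.102703, 0.124324, 0.113514, 0.097297, 0.108108, 0.081081, 0.140541, 0.113514, 0.118919 (working shown to 6 dp, full precision carried).
D = 0.102703² + 0.124324² + 0.113514² + 0.097297² + 0.108108² + 0.081081² + 0.140541² + 0.113514² + 0.118919² = 0.010548 + 0.015457 + 0.012885 + 0.009467 + 0.011687 + 0.006574 + 0.019752 + 0.012885 + 0.014142 = 0.113397.
So 1 − D = 0.886603, i.e. 0.8866 to 4 decimal places.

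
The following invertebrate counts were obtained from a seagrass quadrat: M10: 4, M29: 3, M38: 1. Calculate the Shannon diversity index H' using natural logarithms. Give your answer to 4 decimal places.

Total N = 4+3+1 = 8, so the proportions are 0.5, 0.375, 0.125 (working shown to 6 dp, full precision carried).
Each pᵢ ln pᵢ term: 0.5×(-0.693147)=-0.346574, 0.375×(-0.980829)=-0.367811, 0.125×(-2.079442)=-0.259930.
Sum = -0.974315, so H' = 0.9743.

0.9743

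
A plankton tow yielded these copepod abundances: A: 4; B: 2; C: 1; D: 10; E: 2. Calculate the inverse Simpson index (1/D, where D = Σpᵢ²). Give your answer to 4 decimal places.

2.8880

Total N = 4+2+1+10+2 = 19, so the proportions are 0.2105263, 0.1052632, 0.0526316, 0.5263158, 0.1052632 (working shown to 7 dp, full precision carried).
D = 0.2105263² + 0.1052632² + 0.0526316² + 0.5263158² + 0.1052632² = 0.0443213 + 0.0110803 + 0.0027701 + 0.2770083 + 0.0110803 = 0.3462604.
So 1/D = 2.888000, i.e. 2.8880 to 4 decimal places.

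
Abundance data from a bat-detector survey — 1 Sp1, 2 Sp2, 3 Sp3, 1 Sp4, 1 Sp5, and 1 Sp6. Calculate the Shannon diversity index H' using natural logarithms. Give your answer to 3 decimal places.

1.677

Total N = 1+2+3+1+1+1 = 9, so the proportions are 0.11111, 0.22222, 0.33333, 0.11111, 0.11111, 0.11111 (working shown to 5 dp, full precision carried).
Each pᵢ ln pᵢ term: 0.11111×(-2.19722)=-0.24414, 0.22222×(-1.50408)=-0.33424, 0.33333×(-1.09861)=-0.36620, 0.11111×(-2.19722)=-0.24414, 0.11111×(-2.19722)=-0.24414, 0.11111×(-2.19722)=-0.24414.
Sum = -1.67699, so H' = 1.677.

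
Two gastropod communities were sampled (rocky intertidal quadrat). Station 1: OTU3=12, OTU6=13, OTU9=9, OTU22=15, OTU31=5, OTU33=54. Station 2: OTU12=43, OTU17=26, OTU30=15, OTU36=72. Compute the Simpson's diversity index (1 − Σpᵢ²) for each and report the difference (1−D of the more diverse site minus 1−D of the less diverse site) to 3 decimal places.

Station 1: N=108, proportions 0.11111, 0.12037, 0.08333, 0.13889, 0.0463, 0.5, giving 1−D = 0.69479 (working shown to 5 dp, full precision carried).
Station 2: N=156, proportions 0.27564, 0.16667, 0.09615, 0.46154, giving 1−D = 0.67398.
Difference = |0.69479 − 0.67398| = 0.02081, i.e. 0.021 to 3 decimal places.

0.021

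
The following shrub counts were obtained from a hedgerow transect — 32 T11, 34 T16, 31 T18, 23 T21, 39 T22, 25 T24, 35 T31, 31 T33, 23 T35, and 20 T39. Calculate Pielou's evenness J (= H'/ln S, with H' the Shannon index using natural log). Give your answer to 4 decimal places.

Total N = 32+34+31+23+39+25+35+31+23+20 = 293, so the proportions are 0.109215, 0.116041, 0.105802, 0.078498, 0.133106, 0.085324, 0.119454, 0.105802, 0.078498, 0.068259 (working shown to 6 dp, full precision carried).
H' = −Σ pᵢ ln pᵢ = −((-0.241850) + (-0.249930) + (-0.237651) + (-0.199753) + (-0.268423) + (-0.210008) + (-0.253819) + (-0.237651) + (-0.199753) + (-0.183238)) = 2.282076.
With S = 10 species, ln S = 2.302585, so J = 2.282076/2.302585 = 0.991093, i.e. 0.9911 to 4 decimal places.

0.9911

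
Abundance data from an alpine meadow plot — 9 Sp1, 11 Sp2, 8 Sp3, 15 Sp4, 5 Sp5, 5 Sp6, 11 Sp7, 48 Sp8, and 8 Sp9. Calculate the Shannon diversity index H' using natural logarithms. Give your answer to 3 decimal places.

Total N = 9+11+8+15+5+5+11+48+8 = 120, so the proportions are 0.075, 0.09167, 0.06667, 0.125, 0.04167, 0.04167, 0.09167, 0.4, 0.06667 (working shown to 5 dp, full precision carried).
Each pᵢ ln pᵢ term: 0.075×(-2.59027)=-0.19427, 0.09167×(-2.38960)=-0.21905, 0.06667×(-2.70805)=-0.18054, 0.125×(-2.07944)=-0.25993, 0.04167×(-3.17805)=-0.13242, 0.04167×(-3.17805)=-0.13242, 0.09167×(-2.38960)=-0.21905, 0.4×(-0.91629)=-0.36652, 0.06667×(-2.70805)=-0.18054.
Sum = -1.88472, so H' = 1.885.

1.885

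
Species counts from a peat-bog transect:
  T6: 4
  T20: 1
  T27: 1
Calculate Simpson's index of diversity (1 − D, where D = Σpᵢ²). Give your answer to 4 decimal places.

Total N = 4+1+1 = 6, so the proportions are 0.666667, 0.166667, 0.166667 (working shown to 6 dp, full precision carried).
D = 0.666667² + 0.166667² + 0.166667² = 0.444444 + 0.027778 + 0.027778 = 0.500000.
So 1 − D = 0.500000, i.e. 0.5000 to 4 decimal places.

0.5000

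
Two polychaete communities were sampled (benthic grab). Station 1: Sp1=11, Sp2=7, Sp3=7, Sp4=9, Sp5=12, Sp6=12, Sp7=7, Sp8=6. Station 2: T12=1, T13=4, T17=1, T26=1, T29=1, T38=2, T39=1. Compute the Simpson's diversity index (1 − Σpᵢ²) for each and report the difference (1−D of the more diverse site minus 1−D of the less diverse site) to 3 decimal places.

0.073

Station 1: N=71, proportions 0.1549296, 0.0985915, 0.0985915, 0.1267606, 0.1690141, 0.1690141, 0.0985915, 0.084507, giving 1−D = 0.8664947 (working shown to 7 dp, full precision carried).
Station 2: N=11, proportions 0.0909091, 0.3636364, 0.0909091, 0.0909091, 0.0909091, 0.1818182, 0.0909091, giving 1−D = 0.7933884.
Difference = |0.8664947 − 0.7933884| = 0.0731063, i.e. 0.073 to 3 decimal places.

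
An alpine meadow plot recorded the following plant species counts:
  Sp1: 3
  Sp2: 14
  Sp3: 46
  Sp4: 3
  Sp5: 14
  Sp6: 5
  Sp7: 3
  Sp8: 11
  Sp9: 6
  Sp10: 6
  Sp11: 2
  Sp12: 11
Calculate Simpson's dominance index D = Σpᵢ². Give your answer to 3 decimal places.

Total N = 3+14+46+3+14+5+3+11+6+6+2+11 = 124, so the proportions are 0.02419, 0.1129, 0.37097, 0.02419, 0.1129, 0.04032, 0.02419, 0.08871, 0.04839, 0.04839, 0.01613, 0.08871 (working shown to 5 dp, full precision carried).
D = 0.02419² + 0.1129² + 0.37097² + 0.02419² + 0.1129² + 0.04032² + 0.02419² + 0.08871² + 0.04839² + 0.04839² + 0.01613² + 0.08871² = 0.00059 + 0.01275 + 0.13762 + 0.00059 + 0.01275 + 0.00163 + 0.00059 + 0.00787 + 0.00234 + 0.00234 + 0.00026 + 0.00787 = 0.18717.
To 3 decimal places, D = 0.187.

0.187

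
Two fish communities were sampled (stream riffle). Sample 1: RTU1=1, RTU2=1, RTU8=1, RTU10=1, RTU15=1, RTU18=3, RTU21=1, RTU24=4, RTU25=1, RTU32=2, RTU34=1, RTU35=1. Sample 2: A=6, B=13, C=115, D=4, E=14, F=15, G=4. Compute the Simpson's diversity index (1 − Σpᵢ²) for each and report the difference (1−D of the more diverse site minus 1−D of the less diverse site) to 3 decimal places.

Sample 1: N=18, proportions 0.055556, 0.055556, 0.055556, 0.055556, 0.055556, 0.166667, 0.055556, 0.222222, 0.055556, 0.111111, 0.055556, 0.055556, giving 1−D = 0.882716 (working shown to 6 dp, full precision carried).
Sample 2: N=171, proportions 0.035088, 0.076023, 0.672515, 0.023392, 0.081871, 0.087719, 0.023392, giving 1−D = 0.525221.
Difference = |0.882716 − 0.525221| = 0.357495, i.e. 0.357 to 3 decimal places.

0.357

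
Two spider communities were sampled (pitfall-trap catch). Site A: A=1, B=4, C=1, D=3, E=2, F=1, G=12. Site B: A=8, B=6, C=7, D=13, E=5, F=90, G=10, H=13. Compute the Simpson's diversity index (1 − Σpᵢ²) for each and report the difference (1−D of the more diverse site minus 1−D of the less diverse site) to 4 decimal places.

Site A: N=24, proportions 0.041667, 0.166667, 0.041667, 0.125, 0.083333, 0.041667, 0.5, giving 1−D = 0.694444 (working shown to 6 dp, full precision carried).
Site B: N=152, proportions 0.052632, 0.039474, 0.046053, 0.085526, 0.032895, 0.592105, 0.065789, 0.085526, giving 1−D = 0.622922.
Difference = |0.694444 − 0.622922| = 0.071522, i.e. 0.0715 to 4 decimal places.

0.0715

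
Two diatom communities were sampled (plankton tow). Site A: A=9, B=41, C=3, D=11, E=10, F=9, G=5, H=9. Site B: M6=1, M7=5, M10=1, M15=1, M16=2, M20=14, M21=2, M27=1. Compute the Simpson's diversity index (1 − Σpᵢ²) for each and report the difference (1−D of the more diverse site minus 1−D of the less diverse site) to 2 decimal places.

Site A: N=97, proportions 0.0928, 0.4227, 0.0309, 0.1134, 0.1031, 0.0928, 0.0515, 0.0928, giving 1−D = 0.7684 (working shown to 4 dp, full precision carried).
Site B: N=27, proportions 0.037, 0.1852, 0.037, 0.037, 0.0741, 0.5185, 0.0741, 0.037, giving 1−D = 0.6804.
Difference = |0.7684 − 0.6804| = 0.0880, i.e. 0.09 to 2 decimal places.

0.09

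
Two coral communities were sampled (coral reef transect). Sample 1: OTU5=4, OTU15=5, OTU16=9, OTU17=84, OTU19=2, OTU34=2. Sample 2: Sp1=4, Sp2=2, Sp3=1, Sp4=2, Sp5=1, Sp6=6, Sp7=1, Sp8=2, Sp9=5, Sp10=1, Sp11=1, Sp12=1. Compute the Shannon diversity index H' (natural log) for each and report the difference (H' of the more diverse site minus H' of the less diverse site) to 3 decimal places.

1.429

Sample 1: N=106, proportions 0.03774, 0.04717, 0.08491, 0.79245, 0.01887, 0.01887, giving H' = 0.81128 (working shown to 5 dp, full precision carried).
Sample 2: N=27, proportions 0.14815, 0.07407, 0.03704, 0.07407, 0.03704, 0.22222, 0.03704, 0.07407, 0.18519, 0.03704, 0.03704, 0.03704, giving H' = 2.24021.
Difference = |0.81128 − 2.24021| = 1.42893, i.e. 1.429 to 3 decimal places.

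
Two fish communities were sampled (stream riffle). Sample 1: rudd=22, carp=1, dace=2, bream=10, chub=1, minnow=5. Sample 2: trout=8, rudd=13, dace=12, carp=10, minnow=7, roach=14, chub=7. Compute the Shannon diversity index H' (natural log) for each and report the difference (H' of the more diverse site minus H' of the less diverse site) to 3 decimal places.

0.647

Sample 1: N=41, proportions 0.53659, 0.02439, 0.04878, 0.2439, 0.02439, 0.12195, giving H' = 1.26327 (working shown to 5 dp, full precision carried).
Sample 2: N=71, proportions 0.11268, 0.1831, 0.16901, 0.14085, 0.09859, 0.19718, 0.09859, giving H' = 1.91037.
Difference = |1.26327 − 1.91037| = 0.64710, i.e. 0.647 to 3 decimal places.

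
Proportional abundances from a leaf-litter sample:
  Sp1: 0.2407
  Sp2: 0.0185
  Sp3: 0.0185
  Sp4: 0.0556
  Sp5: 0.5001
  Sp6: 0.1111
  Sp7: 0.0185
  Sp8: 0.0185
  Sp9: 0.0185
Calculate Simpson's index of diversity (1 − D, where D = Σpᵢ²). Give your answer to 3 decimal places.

D = 0.2407² + 0.0185² + 0.0185² + 0.0556² + 0.5001² + 0.1111² + 0.0185² + 0.0185² + 0.0185² = 0.05794 + 0.00034 + 0.00034 + 0.00309 + 0.25010 + 0.01234 + 0.00034 + 0.00034 + 0.00034 = 0.32518 (working shown to 5 dp, full precision carried).
So 1 − D = 0.67482, i.e. 0.675 to 3 decimal places.

0.675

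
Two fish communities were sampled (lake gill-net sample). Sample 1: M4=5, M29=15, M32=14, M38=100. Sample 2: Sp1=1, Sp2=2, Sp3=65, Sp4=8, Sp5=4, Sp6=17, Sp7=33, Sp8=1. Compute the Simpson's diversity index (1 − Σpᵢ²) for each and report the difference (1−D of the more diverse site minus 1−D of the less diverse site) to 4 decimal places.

0.2502

Sample 1: N=134, proportions 0.037313, 0.11194, 0.104478, 0.746269, giving 1−D = 0.418245 (working shown to 6 dp, full precision carried).
Sample 2: N=131, proportions 0.007634, 0.015267, 0.496183, 0.061069, 0.030534, 0.129771, 0.251908, 0.007634, giving 1−D = 0.668493.
Difference = |0.418245 − 0.668493| = 0.250248, i.e. 0.2502 to 4 decimal places.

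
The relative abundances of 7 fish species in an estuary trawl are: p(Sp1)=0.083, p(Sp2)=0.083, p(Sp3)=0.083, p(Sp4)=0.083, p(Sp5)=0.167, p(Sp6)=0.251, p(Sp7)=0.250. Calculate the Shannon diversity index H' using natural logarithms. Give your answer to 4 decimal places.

Each pᵢ ln pᵢ term (working shown to 6 dp, full precision carried): 0.083×(-2.488915)=-0.206580, 0.083×(-2.488915)=-0.206580, 0.083×(-2.488915)=-0.206580, 0.083×(-2.488915)=-0.206580, 0.167×(-1.789761)=-0.298890, 0.251×(-1.382302)=-0.346958, 0.25×(-1.386294)=-0.346574.
Sum = -1.818741, so H' = 1.8187.

1.8187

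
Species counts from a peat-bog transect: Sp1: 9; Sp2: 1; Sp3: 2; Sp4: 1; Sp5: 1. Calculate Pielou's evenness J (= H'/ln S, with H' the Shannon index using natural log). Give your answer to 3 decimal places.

Total N = 9+1+2+1+1 = 14, so the proportions are 0.64286, 0.07143, 0.14286, 0.07143, 0.07143 (working shown to 5 dp, full precision carried).
H' = −Σ pᵢ ln pᵢ = −((-0.28404) + (-0.18850) + (-0.27799) + (-0.18850) + (-0.18850)) = 1.12753.
With S = 5 species, ln S = 1.60944, so J = 1.12753/1.60944 = 0.70058, i.e. 0.701 to 3 decimal places.

0.701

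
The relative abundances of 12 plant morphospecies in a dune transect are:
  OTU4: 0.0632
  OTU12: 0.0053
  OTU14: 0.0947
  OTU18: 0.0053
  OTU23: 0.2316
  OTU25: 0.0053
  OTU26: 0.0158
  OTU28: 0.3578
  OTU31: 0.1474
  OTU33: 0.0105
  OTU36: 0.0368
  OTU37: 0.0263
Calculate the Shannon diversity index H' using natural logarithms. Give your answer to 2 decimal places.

1.80

Each pᵢ ln pᵢ term (working shown to 4 dp, full precision carried): 0.0632×(-2.7615)=-0.1745, 0.0053×(-5.2400)=-0.0278, 0.0947×(-2.3570)=-0.2232, 0.0053×(-5.2400)=-0.0278, 0.2316×(-1.4627)=-0.3388, 0.0053×(-5.2400)=-0.0278, 0.0158×(-4.1477)=-0.0655, 0.3578×(-1.0278)=-0.3677, 0.1474×(-1.9146)=-0.2822, 0.0105×(-4.5564)=-0.0478, 0.0368×(-3.3023)=-0.1215, 0.0263×(-3.6382)=-0.0957.
Sum = -1.8004, so H' = 1.80.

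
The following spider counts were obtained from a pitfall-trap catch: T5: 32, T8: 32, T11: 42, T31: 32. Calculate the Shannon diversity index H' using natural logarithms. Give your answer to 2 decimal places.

Total N = 32+32+42+32 = 138, so the proportions are 0.2319, 0.2319, 0.3043, 0.2319 (working shown to 4 dp, full precision carried).
Each pᵢ ln pᵢ term: 0.2319×(-1.4615)=-0.3389, 0.2319×(-1.4615)=-0.3389, 0.3043×(-1.1896)=-0.3620, 0.2319×(-1.4615)=-0.3389.
Sum = -1.3788, so H' = 1.38.

1.38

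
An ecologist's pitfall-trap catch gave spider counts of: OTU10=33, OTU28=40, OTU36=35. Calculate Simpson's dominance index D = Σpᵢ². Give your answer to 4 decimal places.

0.3356

Total N = 33+40+35 = 108, so the proportions are 0.305556, 0.37037, 0.324074 (working shown to 6 dp, full precision carried).
D = 0.305556² + 0.37037² + 0.324074² = 0.093364 + 0.137174 + 0.105024 = 0.335562.
To 4 decimal places, D = 0.3356.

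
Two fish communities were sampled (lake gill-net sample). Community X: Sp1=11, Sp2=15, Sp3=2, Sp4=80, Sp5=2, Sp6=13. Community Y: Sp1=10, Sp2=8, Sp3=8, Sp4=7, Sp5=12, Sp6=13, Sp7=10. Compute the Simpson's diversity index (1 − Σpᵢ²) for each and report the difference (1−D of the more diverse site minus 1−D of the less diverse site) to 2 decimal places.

0.31

Community X: N=123, proportions 0.0894, 0.122, 0.0163, 0.6504, 0.0163, 0.1057, giving 1−D = 0.5424 (working shown to 4 dp, full precision carried).
Community Y: N=68, proportions 0.1471, 0.1176, 0.1176, 0.1029, 0.1765, 0.1912, 0.1471, giving 1−D = 0.8508.
Difference = |0.5424 − 0.8508| = 0.3084, i.e. 0.31 to 2 decimal places.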